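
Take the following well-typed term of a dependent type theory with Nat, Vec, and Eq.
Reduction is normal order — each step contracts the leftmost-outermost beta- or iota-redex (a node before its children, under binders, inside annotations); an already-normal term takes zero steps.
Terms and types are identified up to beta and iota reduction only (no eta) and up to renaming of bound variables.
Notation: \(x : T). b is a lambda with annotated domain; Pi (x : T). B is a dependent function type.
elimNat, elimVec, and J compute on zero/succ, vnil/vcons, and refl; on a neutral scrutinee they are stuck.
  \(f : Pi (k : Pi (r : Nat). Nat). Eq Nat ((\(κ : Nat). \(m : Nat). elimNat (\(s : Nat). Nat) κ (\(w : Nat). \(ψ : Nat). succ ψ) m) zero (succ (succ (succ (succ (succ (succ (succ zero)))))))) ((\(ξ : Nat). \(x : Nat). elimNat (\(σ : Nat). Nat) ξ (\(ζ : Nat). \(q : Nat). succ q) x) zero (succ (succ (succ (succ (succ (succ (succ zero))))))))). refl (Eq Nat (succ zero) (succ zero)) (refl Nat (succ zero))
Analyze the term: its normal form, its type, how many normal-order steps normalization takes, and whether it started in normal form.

normal form:
  \(f : Pi (k : Pi (r : Nat). Nat). Eq Nat (succ (succ (succ (succ (succ (succ (succ zero))))))) (succ (succ (succ (succ (succ (succ (succ zero)))))))). refl (Eq Nat (succ zero) (succ zero)) (refl Nat (succ zero))
the term's type:
  Pi (f : Pi (k : Pi (r : Nat). Nat). Eq Nat (succ (succ (succ (succ (succ (succ (succ zero))))))) (succ (succ (succ (succ (succ (succ (succ zero)))))))). Eq (Eq Nat (succ zero) (succ zero)) (refl Nat (succ zero)) (refl Nat (succ zero))
normal-order step count: 48
started in normal form: no
first redex: a beta-redex


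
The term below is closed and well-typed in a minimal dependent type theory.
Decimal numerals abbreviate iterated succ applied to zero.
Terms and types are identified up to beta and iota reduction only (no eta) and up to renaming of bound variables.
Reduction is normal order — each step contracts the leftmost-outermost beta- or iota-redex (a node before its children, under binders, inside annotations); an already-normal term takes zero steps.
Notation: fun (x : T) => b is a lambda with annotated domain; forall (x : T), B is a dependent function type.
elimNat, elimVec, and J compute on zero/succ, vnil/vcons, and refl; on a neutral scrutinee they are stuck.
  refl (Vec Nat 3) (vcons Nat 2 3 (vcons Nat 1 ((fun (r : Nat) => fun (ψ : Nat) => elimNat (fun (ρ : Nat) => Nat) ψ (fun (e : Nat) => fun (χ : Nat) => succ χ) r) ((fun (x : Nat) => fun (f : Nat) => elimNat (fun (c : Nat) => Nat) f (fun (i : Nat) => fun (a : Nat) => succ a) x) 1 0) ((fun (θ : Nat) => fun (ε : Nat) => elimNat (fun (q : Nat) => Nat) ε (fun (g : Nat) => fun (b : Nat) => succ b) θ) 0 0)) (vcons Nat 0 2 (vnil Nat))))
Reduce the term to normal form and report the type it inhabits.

reduced normal form:
  refl (Vec Nat 3) (vcons Nat 2 3 (vcons Nat 1 1 (vcons Nat 0 2 (vnil Nat))))
type:
  Eq (Vec Nat 3) (vcons Nat 2 3 (vcons Nat 1 1 (vcons Nat 0 2 (vnil Nat)))) (vcons Nat 2 3 (vcons Nat 1 1 (vcons Nat 0 2 (vnil Nat))))


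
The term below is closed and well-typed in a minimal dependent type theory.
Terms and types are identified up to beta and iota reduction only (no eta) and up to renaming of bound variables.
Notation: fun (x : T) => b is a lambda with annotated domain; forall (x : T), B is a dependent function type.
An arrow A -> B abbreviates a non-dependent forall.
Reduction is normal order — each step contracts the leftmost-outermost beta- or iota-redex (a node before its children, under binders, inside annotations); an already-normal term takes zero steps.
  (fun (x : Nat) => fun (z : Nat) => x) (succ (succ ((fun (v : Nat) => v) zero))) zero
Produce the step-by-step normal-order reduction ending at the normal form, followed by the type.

normal-order reduction:
  (fun (x : Nat) => fun (z : Nat) => x) (succ (succ ((fun (v : Nat) => v) zero))) zero
  ~> (fun (x : Nat) => succ (succ ((fun (z : Nat) => z) zero))) zero
  ~> succ (succ ((fun (x : Nat) => x) zero))
  ~> succ (succ zero)
the term's type:
  Nat


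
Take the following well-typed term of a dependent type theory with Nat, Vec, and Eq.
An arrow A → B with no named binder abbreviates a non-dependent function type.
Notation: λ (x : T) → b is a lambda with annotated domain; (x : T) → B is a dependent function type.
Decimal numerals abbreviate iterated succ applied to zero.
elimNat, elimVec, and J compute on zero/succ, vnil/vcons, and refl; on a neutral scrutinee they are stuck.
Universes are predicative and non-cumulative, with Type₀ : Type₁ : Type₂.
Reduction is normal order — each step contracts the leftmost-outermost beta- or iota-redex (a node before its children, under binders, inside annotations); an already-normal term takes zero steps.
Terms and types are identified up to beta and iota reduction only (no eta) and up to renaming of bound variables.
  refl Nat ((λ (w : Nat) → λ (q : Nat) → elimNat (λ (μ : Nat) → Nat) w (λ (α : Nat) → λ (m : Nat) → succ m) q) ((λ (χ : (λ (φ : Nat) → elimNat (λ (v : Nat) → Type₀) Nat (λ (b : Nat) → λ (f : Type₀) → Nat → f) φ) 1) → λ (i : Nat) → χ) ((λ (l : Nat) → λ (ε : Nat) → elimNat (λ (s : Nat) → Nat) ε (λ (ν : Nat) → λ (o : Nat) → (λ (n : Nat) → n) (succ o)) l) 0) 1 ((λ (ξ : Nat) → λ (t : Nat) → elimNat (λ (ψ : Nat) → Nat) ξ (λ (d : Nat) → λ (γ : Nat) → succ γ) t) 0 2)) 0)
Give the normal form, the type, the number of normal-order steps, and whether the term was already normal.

normal form:
  refl Nat 2
inferred type:
  Eq Nat 2 2
steps to reach normal form (normal order): 17
already normal: no
first contracted redex: a beta-redex


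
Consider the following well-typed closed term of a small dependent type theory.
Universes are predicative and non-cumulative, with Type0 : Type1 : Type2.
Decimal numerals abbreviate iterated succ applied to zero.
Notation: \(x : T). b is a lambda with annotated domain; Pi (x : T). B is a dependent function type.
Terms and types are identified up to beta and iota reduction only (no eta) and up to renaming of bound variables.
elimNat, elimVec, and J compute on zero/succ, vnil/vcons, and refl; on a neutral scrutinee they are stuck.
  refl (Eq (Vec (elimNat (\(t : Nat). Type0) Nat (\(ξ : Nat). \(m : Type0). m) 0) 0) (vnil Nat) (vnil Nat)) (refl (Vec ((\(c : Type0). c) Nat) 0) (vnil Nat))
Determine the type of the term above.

type:
  Eq (Eq (Vec Nat 0) (vnil Nat) (vnil Nat)) (refl (Vec Nat 0) (vnil Nat)) (refl (Vec Nat 0) (vnil Nat))


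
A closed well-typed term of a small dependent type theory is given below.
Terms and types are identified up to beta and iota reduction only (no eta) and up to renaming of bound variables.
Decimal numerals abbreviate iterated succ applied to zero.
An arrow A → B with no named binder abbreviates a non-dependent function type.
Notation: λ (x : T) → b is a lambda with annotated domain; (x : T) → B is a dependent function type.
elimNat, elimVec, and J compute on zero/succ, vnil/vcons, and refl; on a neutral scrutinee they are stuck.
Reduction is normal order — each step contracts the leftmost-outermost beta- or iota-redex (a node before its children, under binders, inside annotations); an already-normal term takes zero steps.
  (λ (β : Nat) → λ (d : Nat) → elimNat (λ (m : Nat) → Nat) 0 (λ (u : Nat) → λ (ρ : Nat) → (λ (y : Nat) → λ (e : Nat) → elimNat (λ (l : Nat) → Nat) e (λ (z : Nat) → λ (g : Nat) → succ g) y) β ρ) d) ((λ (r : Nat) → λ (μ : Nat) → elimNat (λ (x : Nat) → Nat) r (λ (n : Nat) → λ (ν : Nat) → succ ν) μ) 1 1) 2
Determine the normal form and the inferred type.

resulting normal form:
  4
the term's type:
  Nat
observation: the first redex contracted is a beta-redex; the normal form is reached in 39 normal-order steps.


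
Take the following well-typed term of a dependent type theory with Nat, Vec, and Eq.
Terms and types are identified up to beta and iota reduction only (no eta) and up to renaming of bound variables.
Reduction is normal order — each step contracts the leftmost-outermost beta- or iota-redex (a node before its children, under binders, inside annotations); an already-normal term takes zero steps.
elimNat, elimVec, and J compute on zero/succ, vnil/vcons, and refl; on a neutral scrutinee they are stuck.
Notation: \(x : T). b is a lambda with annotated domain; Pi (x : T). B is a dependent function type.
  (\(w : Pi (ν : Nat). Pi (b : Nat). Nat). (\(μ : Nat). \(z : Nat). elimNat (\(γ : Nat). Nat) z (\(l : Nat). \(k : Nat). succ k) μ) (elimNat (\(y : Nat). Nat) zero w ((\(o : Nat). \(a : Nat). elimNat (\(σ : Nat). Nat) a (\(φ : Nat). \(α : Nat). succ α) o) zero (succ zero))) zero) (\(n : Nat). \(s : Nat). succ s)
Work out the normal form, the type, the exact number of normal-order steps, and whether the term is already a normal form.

resulting normal form:
  succ zero
type:
  Nat
reduction steps (normal order): 14
started in normal form: no
first contracted redex: a beta-redex


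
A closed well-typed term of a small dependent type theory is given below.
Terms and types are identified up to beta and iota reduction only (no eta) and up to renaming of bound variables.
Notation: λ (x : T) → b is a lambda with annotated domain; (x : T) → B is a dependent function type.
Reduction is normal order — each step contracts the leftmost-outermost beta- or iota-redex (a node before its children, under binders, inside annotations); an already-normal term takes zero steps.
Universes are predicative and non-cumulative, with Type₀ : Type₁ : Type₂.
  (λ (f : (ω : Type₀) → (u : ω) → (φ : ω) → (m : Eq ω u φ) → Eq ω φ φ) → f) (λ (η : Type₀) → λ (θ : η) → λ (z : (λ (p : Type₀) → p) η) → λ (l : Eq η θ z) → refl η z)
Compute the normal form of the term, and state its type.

resulting normal form:
  λ (f : Type₀) → λ (ω : f) → λ (u : f) → λ (φ : Eq f ω u) → refl f u
type:
  (f : Type₀) → (ω : f) → (u : f) → (φ : Eq f ω u) → Eq f u u


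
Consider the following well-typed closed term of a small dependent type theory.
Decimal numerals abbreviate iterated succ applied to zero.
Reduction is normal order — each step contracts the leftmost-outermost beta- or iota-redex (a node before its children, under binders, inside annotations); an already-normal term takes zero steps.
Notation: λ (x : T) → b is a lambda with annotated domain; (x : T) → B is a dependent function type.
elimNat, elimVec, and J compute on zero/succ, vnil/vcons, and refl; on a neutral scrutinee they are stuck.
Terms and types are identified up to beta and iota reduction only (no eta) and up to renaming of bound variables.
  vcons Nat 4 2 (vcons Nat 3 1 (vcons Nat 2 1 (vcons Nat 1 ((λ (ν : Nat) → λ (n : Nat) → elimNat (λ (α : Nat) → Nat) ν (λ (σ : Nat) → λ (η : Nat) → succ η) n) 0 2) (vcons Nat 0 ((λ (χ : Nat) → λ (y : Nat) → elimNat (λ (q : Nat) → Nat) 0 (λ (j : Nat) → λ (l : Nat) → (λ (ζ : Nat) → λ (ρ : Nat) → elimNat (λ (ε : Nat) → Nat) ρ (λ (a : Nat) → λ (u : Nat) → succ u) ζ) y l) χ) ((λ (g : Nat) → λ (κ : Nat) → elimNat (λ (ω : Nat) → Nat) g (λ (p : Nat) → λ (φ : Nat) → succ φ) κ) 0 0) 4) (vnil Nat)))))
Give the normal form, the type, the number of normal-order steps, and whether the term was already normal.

reduced normal form:
  vcons Nat 4 2 (vcons Nat 3 1 (vcons Nat 2 1 (vcons Nat 1 2 (vcons Nat 0 0 (vnil Nat)))))
type:
  Vec Nat 5
normal-order step count: 30
already normal: no
first redex: a beta-redex


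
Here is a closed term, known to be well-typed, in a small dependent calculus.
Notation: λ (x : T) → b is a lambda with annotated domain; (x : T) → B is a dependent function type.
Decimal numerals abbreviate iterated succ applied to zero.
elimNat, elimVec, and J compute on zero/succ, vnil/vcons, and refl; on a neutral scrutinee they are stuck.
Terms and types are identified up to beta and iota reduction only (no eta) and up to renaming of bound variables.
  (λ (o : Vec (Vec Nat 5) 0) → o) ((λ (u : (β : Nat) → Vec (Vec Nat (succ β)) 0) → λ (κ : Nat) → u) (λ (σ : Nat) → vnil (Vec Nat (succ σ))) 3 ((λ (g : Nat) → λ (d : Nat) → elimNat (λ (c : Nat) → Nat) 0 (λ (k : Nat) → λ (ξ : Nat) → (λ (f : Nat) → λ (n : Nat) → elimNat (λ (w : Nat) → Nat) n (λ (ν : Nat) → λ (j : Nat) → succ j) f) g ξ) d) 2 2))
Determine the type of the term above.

the term's type:
  Vec (Vec Nat 5) 0


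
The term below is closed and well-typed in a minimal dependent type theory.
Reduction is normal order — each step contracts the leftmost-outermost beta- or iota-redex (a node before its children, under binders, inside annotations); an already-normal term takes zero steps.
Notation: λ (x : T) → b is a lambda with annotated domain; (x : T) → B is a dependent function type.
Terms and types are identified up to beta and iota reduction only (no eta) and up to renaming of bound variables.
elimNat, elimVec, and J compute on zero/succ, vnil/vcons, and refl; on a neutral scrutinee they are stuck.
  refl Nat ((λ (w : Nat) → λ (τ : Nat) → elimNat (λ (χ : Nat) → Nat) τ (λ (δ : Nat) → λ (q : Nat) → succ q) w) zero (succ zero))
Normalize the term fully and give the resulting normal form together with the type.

normal form:
  refl Nat (succ zero)
inferred type:
  Eq Nat (succ zero) (succ zero)


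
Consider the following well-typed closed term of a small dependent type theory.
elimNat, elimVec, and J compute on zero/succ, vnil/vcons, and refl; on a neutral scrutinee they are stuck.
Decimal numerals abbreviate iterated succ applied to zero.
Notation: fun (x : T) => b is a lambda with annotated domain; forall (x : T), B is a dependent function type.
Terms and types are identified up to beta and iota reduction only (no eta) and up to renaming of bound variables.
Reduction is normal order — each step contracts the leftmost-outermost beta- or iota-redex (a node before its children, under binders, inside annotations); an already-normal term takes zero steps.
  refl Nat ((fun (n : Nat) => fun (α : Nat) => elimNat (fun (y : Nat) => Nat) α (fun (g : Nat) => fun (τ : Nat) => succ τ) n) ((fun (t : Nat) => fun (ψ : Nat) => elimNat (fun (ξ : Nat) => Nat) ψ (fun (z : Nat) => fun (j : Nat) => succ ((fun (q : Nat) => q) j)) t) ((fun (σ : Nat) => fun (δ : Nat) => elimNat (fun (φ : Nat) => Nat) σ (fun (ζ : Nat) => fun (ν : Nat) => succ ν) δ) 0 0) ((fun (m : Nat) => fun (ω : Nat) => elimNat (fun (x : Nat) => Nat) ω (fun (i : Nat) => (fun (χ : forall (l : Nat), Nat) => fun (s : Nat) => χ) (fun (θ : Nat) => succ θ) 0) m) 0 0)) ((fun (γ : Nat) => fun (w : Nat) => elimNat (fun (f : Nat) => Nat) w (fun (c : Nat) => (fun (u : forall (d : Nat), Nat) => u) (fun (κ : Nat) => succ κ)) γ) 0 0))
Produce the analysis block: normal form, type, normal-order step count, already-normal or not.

reduced normal form:
  refl Nat 0
the term's type:
  Eq Nat 0 0
normal-order step count: 16
term was already normal: no
first redex: a beta-redex


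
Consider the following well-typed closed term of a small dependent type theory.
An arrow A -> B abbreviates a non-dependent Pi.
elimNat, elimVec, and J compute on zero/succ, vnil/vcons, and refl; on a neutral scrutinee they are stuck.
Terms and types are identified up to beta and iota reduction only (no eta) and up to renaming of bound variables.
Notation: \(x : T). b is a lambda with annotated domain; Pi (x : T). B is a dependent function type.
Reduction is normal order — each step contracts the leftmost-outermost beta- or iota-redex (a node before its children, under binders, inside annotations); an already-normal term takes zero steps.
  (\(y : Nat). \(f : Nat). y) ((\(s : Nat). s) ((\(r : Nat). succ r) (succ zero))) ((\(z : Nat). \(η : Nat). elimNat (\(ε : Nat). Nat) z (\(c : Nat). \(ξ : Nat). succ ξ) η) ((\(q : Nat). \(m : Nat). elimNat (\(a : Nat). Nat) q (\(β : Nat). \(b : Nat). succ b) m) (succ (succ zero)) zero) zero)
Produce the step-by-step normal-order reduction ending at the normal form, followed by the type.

normal-order reduction:
  (\(y : Nat). \(f : Nat). y) ((\(s : Nat). s) ((\(r : Nat). succ r) (succ zero))) ((\(z : Nat). \(η : Nat). elimNat (\(ε : Nat). Nat) z (\(c : Nat). \(ξ : Nat). succ ξ) η) ((\(q : Nat). \(m : Nat). elimNat (\(a : Nat). Nat) q (\(β : Nat). \(b : Nat). succ b) m) (succ (succ zero)) zero) zero)
  ~> (\(y : Nat). (\(f : Nat). f) ((\(s : Nat). succ s) (succ zero))) ((\(r : Nat). \(z : Nat). elimNat (\(η : Nat). Nat) r (\(ε : Nat). \(c : Nat). succ c) z) ((\(ξ : Nat). \(q : Nat). elimNat (\(m : Nat). Nat) ξ (\(a : Nat). \(β : Nat). succ β) q) (succ (succ zero)) zero) zero)
  ~> (\(y : Nat). y) ((\(f : Nat). succ f) (succ zero))
  ~> (\(y : Nat). succ y) (succ zero)
  ~> succ (succ zero)
inferred type:
  Nat


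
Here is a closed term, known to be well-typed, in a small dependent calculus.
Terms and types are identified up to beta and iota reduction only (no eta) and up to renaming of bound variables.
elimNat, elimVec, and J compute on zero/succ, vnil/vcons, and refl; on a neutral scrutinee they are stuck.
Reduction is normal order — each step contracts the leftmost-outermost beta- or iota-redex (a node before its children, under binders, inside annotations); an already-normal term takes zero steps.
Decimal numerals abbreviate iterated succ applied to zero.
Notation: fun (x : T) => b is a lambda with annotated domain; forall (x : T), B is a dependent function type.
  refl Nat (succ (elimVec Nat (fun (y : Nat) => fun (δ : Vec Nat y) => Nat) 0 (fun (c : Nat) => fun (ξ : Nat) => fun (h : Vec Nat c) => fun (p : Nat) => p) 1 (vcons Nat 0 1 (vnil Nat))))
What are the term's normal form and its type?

reduced normal form:
  refl Nat 1
inferred type:
  Eq Nat 1 1


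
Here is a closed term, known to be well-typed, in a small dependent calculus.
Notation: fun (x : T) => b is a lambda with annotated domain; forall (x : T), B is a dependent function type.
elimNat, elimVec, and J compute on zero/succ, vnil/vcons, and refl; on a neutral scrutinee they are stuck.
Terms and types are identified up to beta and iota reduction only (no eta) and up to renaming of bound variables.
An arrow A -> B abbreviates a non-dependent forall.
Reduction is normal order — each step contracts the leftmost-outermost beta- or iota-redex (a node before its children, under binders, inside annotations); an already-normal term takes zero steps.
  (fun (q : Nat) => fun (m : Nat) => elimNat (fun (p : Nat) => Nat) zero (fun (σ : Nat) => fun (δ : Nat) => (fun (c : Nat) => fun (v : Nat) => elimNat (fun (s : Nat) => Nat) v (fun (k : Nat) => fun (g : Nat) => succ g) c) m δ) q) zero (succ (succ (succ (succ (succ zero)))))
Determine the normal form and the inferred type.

resulting normal form:
  zero
inferred type:
  Nat


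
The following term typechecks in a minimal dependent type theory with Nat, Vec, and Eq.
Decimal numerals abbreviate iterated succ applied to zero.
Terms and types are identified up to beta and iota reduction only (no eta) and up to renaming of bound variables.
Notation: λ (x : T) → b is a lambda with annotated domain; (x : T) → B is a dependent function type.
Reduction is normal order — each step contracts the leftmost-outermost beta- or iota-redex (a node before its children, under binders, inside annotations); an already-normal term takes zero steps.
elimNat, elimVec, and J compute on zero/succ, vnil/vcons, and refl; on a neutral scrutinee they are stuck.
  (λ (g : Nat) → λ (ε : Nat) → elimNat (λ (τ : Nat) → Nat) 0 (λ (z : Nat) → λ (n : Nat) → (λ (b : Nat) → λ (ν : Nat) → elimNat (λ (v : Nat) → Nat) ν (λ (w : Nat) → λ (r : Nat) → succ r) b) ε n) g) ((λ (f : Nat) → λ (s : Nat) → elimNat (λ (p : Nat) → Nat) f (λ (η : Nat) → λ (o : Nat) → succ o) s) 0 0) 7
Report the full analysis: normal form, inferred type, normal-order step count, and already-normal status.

normal form:
  0
inferred type:
  Nat
steps to reach normal form (normal order): 30
already normal: no
first redex: a beta-redex


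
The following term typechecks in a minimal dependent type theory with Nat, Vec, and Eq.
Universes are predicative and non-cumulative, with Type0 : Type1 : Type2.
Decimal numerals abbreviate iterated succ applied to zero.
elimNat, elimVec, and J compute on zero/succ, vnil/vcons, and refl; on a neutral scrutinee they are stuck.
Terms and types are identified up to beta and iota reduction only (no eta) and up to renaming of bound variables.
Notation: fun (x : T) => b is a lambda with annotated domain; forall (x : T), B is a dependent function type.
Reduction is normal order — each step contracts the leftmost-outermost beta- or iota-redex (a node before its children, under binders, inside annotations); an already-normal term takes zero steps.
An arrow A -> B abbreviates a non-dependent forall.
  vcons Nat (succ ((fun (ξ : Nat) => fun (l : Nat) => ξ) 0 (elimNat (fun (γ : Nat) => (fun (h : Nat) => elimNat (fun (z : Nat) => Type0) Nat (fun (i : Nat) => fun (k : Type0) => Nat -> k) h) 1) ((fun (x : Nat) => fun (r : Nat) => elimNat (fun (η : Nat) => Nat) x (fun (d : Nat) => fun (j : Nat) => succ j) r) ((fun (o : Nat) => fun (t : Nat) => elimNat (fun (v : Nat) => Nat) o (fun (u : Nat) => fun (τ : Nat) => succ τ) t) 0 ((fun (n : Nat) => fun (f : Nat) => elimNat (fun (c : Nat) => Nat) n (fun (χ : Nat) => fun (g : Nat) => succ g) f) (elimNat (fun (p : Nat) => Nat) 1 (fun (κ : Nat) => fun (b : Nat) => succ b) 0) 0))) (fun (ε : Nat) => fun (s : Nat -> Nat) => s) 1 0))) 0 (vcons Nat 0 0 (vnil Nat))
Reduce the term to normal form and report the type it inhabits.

reduced normal form:
  vcons Nat 1 0 (vcons Nat 0 0 (vnil Nat))
type:
  Vec Nat 2
observation: contracting a beta-redex first, the term normalizes in 2 steps.


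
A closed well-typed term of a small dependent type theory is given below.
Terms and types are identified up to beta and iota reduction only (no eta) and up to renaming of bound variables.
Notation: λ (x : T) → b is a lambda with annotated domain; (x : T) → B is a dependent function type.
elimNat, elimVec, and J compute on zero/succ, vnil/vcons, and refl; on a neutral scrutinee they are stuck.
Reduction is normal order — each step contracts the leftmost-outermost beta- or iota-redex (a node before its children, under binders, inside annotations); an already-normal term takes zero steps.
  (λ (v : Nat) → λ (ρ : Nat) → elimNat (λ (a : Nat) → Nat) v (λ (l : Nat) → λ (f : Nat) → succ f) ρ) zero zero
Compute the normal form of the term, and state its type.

resulting normal form:
  zero
inferred type:
  Nat
observation: contracting a beta-redex first, the term normalizes in 3 steps.


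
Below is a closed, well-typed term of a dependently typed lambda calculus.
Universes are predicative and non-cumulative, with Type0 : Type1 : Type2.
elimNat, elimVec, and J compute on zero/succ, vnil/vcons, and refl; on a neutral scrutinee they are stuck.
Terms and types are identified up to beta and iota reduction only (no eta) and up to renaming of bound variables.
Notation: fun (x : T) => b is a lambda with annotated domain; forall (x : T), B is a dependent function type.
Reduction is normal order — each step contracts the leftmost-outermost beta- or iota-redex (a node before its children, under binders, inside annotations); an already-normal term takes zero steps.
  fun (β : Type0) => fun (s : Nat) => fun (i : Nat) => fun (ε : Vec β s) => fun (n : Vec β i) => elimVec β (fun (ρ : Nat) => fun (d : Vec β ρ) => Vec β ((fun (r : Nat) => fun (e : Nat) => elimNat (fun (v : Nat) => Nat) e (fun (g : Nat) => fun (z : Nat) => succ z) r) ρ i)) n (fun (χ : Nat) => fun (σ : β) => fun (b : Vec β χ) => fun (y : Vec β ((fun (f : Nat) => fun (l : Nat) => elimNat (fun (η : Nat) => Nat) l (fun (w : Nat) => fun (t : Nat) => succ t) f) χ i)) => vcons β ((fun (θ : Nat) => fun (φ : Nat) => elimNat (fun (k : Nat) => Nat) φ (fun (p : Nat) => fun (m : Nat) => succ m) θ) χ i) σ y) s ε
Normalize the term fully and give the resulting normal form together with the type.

resulting normal form:
  fun (β : Type0) => fun (s : Nat) => fun (i : Nat) => fun (ε : Vec β s) => fun (n : Vec β i) => elimVec β (fun (ρ : Nat) => fun (d : Vec β ρ) => Vec β (elimNat (fun (r : Nat) => Nat) i (fun (e : Nat) => fun (v : Nat) => succ v) ρ)) n (fun (g : Nat) => fun (z : β) => fun (χ : Vec β g) => fun (σ : Vec β (elimNat (fun (b : Nat) => Nat) i (fun (y : Nat) => fun (f : Nat) => succ f) g)) => vcons β (elimNat (fun (l : Nat) => Nat) i (fun (η : Nat) => fun (w : Nat) => succ w) g) z σ) s ε
the term's type:
  forall (β : Type0), forall (s : Nat), forall (i : Nat), forall (ε : Vec β s), forall (n : Vec β i), Vec β (elimNat (fun (ρ : Nat) => Nat) i (fun (d : Nat) => fun (r : Nat) => succ r) s)
observation: reduction starts at a beta-redex, and 6 normal-order steps reach the normal form.


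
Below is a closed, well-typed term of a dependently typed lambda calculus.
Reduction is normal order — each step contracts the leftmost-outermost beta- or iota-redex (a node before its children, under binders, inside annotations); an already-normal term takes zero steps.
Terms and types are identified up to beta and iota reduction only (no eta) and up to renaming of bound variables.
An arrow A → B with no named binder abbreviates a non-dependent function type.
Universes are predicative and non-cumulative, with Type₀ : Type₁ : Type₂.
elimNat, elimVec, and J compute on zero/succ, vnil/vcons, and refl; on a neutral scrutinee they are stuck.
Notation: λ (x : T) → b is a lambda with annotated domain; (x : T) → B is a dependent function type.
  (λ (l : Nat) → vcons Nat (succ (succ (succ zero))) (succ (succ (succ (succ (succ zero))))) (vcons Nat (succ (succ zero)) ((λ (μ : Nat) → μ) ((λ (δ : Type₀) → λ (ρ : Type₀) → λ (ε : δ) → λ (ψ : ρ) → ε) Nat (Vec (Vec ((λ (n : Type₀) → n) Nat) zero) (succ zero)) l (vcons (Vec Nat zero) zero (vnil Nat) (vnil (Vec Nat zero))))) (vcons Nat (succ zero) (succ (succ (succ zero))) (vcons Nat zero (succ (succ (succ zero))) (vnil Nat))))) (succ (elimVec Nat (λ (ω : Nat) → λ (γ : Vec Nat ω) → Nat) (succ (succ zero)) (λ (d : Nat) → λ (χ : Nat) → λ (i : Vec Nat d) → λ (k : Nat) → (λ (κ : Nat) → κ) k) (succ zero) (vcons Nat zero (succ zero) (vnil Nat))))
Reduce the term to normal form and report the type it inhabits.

resulting normal form:
  vcons Nat (succ (succ (succ zero))) (succ (succ (succ (succ (succ zero))))) (vcons Nat (succ (succ zero)) (succ (succ (succ zero))) (vcons Nat (succ zero) (succ (succ (succ zero))) (vcons Nat zero (succ (succ (succ zero))) (vnil Nat))))
inferred type:
  Vec Nat (succ (succ (succ (succ zero))))
observation: reduction starts at a beta-redex, and 13 normal-order steps reach the normal form.


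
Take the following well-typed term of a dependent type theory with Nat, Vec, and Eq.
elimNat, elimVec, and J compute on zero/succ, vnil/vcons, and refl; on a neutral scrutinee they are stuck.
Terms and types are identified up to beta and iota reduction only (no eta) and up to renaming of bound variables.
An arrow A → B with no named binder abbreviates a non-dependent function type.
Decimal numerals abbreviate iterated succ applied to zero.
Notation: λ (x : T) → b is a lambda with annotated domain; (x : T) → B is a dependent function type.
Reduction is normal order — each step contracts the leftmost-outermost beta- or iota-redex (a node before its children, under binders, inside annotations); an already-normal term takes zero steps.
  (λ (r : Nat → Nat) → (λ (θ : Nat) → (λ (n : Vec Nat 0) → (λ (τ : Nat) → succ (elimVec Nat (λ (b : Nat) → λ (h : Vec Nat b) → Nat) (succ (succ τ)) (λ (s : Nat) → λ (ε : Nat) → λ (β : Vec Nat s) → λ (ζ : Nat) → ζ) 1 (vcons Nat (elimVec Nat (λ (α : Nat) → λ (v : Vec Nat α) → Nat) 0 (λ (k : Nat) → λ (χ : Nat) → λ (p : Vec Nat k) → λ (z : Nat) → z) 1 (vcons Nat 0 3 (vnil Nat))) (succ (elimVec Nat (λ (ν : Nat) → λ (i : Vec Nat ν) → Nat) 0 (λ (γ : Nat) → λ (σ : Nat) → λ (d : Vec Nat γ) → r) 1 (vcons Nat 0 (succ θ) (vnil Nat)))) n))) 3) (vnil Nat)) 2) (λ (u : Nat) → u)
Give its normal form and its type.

resulting normal form:
  6
inferred type:
  Nat


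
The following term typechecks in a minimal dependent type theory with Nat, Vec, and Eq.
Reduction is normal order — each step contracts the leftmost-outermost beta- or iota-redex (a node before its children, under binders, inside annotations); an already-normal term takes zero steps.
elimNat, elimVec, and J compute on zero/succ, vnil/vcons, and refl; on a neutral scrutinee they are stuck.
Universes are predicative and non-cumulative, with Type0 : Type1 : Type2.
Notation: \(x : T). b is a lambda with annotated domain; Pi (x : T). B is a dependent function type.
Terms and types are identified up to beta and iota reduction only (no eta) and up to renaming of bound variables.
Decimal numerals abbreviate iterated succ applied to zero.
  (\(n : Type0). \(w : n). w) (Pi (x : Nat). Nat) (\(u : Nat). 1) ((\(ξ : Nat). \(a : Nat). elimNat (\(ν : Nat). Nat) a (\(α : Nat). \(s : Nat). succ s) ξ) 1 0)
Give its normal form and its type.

resulting normal form:
  1
type:
  Nat


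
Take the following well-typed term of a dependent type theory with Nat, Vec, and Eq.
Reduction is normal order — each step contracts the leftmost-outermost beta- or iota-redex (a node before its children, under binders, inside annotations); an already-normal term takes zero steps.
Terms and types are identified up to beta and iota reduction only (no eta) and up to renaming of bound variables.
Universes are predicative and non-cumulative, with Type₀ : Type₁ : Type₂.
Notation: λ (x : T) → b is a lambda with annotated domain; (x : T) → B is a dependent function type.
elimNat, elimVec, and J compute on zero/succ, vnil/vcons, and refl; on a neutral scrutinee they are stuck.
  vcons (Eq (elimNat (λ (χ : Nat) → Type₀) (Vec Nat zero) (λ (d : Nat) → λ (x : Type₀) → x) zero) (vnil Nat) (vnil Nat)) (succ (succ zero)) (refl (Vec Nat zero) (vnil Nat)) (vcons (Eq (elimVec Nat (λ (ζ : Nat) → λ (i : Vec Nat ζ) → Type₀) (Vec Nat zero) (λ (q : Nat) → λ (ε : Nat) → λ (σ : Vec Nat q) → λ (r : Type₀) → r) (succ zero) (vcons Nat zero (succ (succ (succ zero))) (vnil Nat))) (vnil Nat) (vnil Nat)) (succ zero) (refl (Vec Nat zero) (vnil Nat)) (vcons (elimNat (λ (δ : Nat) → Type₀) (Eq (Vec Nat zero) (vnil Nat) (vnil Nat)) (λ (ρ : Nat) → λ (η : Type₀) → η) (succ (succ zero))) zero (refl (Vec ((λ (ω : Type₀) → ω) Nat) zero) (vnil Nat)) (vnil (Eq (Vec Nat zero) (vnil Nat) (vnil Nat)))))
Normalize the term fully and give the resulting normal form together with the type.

resulting normal form:
  vcons (Eq (Vec Nat zero) (vnil Nat) (vnil Nat)) (succ (succ zero)) (refl (Vec Nat zero) (vnil Nat)) (vcons (Eq (Vec Nat zero) (vnil Nat) (vnil Nat)) (succ zero) (refl (Vec Nat zero) (vnil Nat)) (vcons (Eq (Vec Nat zero) (vnil Nat) (vnil Nat)) zero (refl (Vec Nat zero) (vnil Nat)) (vnil (Eq (Vec Nat zero) (vnil Nat) (vnil Nat)))))
type:
  Vec (Eq (Vec Nat zero) (vnil Nat) (vnil Nat)) (succ (succ (succ zero)))


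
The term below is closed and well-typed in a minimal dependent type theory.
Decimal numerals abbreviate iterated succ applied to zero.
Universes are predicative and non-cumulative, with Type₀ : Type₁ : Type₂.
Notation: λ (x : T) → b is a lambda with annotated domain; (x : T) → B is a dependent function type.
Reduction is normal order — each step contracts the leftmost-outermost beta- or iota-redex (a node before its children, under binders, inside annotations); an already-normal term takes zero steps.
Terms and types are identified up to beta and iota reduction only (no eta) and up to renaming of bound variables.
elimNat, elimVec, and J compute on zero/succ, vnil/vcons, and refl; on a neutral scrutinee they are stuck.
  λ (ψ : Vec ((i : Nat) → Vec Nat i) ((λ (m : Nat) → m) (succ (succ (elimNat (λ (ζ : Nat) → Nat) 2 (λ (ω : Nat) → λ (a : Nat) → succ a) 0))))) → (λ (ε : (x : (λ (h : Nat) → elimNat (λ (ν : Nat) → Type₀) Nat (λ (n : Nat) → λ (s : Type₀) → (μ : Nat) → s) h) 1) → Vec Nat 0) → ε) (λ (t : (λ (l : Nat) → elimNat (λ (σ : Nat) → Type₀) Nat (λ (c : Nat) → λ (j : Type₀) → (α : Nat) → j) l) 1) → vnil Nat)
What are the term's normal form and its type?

normal form:
  λ (ψ : Vec ((i : Nat) → Vec Nat i) 4) → λ (m : (ζ : Nat) → Nat) → vnil Nat
the term's type:
  (ψ : Vec ((i : Nat) → Vec Nat i) 4) → (m : (ζ : Nat) → Nat) → Vec Nat 0
observation: the leftmost-outermost redex is a beta-redex, and normalization takes 8 steps.


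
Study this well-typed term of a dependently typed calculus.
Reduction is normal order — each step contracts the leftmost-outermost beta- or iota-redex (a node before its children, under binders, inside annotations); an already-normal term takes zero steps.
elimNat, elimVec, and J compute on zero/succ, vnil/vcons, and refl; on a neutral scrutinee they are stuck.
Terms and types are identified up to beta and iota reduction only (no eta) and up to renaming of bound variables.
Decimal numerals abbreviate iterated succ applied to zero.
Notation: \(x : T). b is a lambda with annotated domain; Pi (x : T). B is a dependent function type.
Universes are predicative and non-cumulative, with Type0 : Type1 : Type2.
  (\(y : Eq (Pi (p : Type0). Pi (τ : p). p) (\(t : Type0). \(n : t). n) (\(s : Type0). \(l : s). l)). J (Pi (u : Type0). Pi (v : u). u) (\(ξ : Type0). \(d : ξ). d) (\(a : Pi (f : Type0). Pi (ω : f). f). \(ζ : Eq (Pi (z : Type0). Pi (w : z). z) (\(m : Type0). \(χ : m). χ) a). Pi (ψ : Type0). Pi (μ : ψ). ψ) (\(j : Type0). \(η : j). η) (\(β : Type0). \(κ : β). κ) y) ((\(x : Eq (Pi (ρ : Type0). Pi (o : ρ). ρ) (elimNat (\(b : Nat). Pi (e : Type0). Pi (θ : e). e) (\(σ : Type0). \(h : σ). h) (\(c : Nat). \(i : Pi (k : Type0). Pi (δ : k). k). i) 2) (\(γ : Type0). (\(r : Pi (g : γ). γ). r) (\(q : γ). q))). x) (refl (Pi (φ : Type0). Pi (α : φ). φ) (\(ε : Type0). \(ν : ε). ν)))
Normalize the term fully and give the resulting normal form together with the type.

resulting normal form:
  \(y : Type0). \(p : y). p
type:
  Pi (y : Type0). Pi (p : y). y
observation: the leftmost-outermost redex is a beta-redex, and normalization takes 3 steps.


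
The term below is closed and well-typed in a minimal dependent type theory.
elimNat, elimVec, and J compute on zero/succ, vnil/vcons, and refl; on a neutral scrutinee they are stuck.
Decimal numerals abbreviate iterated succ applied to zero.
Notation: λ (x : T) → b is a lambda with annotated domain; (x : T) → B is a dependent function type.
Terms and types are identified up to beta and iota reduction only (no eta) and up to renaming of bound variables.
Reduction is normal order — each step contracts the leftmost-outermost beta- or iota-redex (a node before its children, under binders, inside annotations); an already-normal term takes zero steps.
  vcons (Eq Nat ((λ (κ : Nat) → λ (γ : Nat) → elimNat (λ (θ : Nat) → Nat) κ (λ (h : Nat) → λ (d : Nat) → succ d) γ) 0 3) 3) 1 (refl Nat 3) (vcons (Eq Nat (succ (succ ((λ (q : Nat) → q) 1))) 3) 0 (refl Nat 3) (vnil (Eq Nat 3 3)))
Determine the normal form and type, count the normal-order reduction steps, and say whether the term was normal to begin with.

resulting normal form:
  vcons (Eq Nat 3 3) 1 (refl Nat 3) (vcons (Eq Nat 3 3) 0 (refl Nat 3) (vnil (Eq Nat 3 3)))
type:
  Vec (Eq Nat 3 3) 2
steps to reach normal form (normal order): 13
started in normal form: no
first contracted redex: a beta-redex


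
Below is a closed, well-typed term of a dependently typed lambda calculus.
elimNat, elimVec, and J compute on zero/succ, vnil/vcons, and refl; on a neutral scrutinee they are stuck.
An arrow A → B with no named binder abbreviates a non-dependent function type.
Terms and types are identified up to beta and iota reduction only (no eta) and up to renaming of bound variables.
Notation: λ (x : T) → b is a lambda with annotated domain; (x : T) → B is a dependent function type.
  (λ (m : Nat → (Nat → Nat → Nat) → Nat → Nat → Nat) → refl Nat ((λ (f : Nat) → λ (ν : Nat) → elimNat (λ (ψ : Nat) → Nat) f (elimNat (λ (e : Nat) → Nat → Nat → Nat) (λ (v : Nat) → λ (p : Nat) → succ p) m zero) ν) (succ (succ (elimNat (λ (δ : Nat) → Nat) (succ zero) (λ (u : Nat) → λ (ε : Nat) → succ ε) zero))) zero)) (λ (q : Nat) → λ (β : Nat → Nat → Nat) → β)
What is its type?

the term's type:
  Eq Nat (succ (succ (succ zero))) (succ (succ (succ zero)))


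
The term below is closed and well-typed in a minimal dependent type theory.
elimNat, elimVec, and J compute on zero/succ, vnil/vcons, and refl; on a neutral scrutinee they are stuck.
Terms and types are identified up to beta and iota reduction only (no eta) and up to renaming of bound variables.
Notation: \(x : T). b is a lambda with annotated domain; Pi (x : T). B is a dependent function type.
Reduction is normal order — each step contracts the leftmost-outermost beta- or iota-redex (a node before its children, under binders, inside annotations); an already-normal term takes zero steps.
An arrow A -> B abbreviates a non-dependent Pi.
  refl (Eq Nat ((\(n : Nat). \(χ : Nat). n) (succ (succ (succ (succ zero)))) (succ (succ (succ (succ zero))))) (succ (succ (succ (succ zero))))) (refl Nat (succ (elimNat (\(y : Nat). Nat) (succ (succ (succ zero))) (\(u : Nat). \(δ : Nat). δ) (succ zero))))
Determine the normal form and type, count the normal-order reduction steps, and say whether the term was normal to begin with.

reduced normal form:
  refl (Eq Nat (succ (succ (succ (succ zero)))) (succ (succ (succ (succ zero))))) (refl Nat (succ (succ (succ (succ zero)))))
type:
  Eq (Eq Nat (succ (succ (succ (succ zero)))) (succ (succ (succ (succ zero))))) (refl Nat (succ (succ (succ (succ zero))))) (refl Nat (succ (succ (succ (succ zero)))))
reduction steps (normal order): 6
term was already normal: no
first contracted redex: a beta-redex


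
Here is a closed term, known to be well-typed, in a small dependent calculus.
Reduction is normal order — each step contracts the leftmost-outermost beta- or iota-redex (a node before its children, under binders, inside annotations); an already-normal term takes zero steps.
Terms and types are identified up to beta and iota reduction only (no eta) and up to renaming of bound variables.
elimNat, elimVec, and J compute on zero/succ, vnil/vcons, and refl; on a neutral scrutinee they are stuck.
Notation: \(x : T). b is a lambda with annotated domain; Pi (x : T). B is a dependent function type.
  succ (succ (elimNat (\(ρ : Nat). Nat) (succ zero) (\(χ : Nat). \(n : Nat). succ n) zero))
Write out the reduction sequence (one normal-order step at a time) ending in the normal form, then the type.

reduction (normal order):
  succ (succ (elimNat (\(ρ : Nat). Nat) (succ zero) (\(χ : Nat). \(n : Nat). succ n) zero))
  ~> succ (succ (succ zero))
type:
  Nat


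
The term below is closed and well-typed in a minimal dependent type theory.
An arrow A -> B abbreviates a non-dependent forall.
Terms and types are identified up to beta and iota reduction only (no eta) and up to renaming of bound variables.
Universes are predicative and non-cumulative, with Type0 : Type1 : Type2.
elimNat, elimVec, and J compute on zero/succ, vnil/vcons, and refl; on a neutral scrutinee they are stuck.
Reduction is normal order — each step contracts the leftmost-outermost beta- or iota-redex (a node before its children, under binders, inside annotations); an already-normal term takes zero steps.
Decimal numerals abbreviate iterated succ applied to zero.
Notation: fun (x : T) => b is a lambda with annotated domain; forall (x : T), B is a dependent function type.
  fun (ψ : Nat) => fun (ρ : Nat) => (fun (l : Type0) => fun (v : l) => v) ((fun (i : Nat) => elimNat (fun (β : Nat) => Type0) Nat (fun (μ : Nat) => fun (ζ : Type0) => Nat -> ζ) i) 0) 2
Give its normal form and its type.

reduced normal form:
  fun (ψ : Nat) => fun (ρ : Nat) => 2
the term's type:
  Nat -> Nat -> Nat
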